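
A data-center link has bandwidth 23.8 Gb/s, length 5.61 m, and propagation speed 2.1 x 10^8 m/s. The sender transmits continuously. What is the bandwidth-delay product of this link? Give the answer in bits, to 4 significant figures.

635.8 bits

Propagation delay = 5.61 / 210000000 = 2.67143e-08 s.
BDP = R × t_prop = 23800000000 × 2.67143e-08 = 635.8 bits.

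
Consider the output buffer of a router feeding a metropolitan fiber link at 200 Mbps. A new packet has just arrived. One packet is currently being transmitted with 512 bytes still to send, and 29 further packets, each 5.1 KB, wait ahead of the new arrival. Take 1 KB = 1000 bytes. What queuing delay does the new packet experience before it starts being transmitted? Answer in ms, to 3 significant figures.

Each queued packet: L/R = 40800/200000000 = 0.204 ms.
29 queued → 5.916 ms.
Plus remaining 4096 bits of current packet: 0.02048 ms.
Queuing delay = 5.94 ms.

5.94 ms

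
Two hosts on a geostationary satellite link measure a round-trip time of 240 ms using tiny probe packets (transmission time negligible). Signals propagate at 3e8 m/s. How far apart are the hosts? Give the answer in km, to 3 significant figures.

36000 km

One-way propagation = RTT/2 = 120 ms.
d = s × t = 300000000 × 0.12 = 36000 km.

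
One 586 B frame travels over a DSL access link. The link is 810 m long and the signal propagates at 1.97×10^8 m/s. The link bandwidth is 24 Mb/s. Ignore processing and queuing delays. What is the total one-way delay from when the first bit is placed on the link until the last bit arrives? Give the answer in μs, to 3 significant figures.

L = 586 × 8 = 4688 bits.
Transmission delay = L/R = 4688 / 24000000 = 195.333 μs.
Propagation delay = d/s = 810 m / 197000000 m/s = 4.11168 μs.
Total = 199 μs.

199 μs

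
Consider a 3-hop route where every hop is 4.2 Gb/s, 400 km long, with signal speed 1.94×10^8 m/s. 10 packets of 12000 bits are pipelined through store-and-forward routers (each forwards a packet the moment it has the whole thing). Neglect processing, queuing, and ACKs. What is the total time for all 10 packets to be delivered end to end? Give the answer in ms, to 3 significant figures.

Per-hop transmission t_tx = L/R = 12000/4200000000 = 0.00285714 ms.
Per-hop propagation t_prop = 400000/194000000 = 2.06186 ms.
Pipeline fill: first packet needs 3·t_tx to clear all hops; remaining 9 packets each add one t_tx.
Total = (3+10-1)·t_tx + 3·t_prop = 12·0.00285714 + 3·2.06186 = 6.22 ms.

6.22 ms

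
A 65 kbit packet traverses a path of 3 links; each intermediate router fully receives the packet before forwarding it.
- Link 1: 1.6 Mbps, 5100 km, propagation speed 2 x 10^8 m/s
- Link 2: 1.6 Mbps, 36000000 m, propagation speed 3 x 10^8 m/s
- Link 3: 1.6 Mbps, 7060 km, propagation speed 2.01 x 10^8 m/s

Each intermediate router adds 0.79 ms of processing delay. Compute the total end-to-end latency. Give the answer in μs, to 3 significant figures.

304000 μs

L = 65000 bits.
Transmission delay per hop = L/R = 65000/1600000 = 40625 μs; 3 hops → 121875 μs.
Propagation delays (d/s per hop): 25500, 120000, 35124.4 μs; sum = 180624 μs.
Processing at 2 router(s): 2 × 0.79 ms = 1580 μs.
End-to-end = 304000 μs.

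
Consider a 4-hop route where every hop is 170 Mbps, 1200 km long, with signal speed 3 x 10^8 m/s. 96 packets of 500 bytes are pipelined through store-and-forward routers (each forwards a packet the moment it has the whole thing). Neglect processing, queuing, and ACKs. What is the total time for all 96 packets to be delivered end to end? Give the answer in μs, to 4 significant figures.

Per-hop transmission t_tx = L/R = 4000/170000000 = 23.5294 μs.
Per-hop propagation t_prop = 1200000/300000000 = 4000 μs.
Pipeline fill: first packet needs 4·t_tx to clear all hops; remaining 95 packets each add one t_tx.
Total = (4+96-1)·t_tx + 4·t_prop = 99·23.5294 + 4·4000 = 18330 μs.

18330 μs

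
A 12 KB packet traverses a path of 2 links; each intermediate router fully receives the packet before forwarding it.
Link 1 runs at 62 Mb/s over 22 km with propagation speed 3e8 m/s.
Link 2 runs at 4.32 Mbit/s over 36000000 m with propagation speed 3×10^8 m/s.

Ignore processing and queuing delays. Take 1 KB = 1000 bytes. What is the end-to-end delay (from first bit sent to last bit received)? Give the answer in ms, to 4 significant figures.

143.8 ms

L = 96000 bits.
Transmission delays (L/R per hop): 1.54839, 22.2222 ms; sum = 23.7706 ms.
Propagation delays (d/s per hop): 0.0733333, 120 ms; sum = 120.073 ms.
End-to-end = 143.8 ms.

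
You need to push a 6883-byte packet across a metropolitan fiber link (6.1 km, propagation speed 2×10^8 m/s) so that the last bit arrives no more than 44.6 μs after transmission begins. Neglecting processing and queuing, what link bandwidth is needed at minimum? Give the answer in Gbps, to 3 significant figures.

L = 55064 bits.
Propagation delay = 6100 / 200000000 = 30.5 μs.
Transmission budget = 44.6 − 30.5 = 14.1 μs.
R ≥ L / t_tx = 55064 bits / 1.41e-05 s = 3.91 Gbps.

3.91 Gbps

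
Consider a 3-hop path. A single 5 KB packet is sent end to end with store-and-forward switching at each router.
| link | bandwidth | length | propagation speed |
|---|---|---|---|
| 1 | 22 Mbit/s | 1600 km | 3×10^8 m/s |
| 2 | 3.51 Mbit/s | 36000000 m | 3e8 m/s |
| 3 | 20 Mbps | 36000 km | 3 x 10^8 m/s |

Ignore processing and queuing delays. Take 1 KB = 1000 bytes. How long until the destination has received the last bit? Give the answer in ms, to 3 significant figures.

L = 40000 bits.
Transmission delays (L/R per hop): 1.81818, 11.396, 2 ms; sum = 15.2142 ms.
Propagation delays (d/s per hop): 5.33333, 120, 120 ms; sum = 245.333 ms.
End-to-end = 261 ms.

261 ms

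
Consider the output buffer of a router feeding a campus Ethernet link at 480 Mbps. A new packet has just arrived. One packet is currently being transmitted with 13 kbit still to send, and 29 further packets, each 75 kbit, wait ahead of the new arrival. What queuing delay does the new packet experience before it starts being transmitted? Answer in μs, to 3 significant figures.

Each queued packet: L/R = 75000/480000000 = 156.25 μs.
29 queued → 4531.25 μs.
Plus remaining 13000 bits of current packet: 27.0833 μs.
Queuing delay = 4560 μs.

4560 μs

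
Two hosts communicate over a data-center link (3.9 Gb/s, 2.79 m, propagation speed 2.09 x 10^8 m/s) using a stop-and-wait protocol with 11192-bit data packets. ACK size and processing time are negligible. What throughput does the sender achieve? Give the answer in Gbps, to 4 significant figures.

t_tx = L/R = 11192/3900000000 = 2.86974e-06 s.
t_prop = 2.79/209000000 = 1.33493e-08 s; RTT = 2.66986e-08 s.
Cycle = t_tx + RTT = 2.89644e-06 s.
Throughput = L / cycle = 11192 / 2.89644e-06 = 3.864 Gbps.

3.864 Gbps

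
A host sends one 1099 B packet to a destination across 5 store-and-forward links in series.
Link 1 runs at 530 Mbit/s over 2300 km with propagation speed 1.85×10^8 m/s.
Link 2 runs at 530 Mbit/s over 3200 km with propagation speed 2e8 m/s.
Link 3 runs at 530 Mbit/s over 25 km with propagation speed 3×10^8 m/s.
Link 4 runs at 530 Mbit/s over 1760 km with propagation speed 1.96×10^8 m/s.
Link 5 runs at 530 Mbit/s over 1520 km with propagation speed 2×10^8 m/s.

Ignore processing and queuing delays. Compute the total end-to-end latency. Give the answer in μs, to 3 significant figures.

45200 μs

L = 1099 × 8 = 8792 bits.
Transmission delay per hop = L/R = 8792/530000000 = 16.5887 μs; 5 hops → 82.9434 μs.
Propagation delays (d/s per hop): 12432.4, 16000, 83.3333, 8979.59, 7600 μs; sum = 45095.4 μs.
End-to-end = 45200 μs.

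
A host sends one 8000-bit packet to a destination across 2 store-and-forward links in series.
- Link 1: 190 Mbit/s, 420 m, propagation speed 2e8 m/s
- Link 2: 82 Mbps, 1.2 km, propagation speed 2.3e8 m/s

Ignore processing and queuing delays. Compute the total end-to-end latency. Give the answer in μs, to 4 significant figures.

147.0 μs

Transmission delays (L/R per hop): 42.1053, 97.561 μs; sum = 139.666 μs.
Propagation delays (d/s per hop): 2.1, 5.21739 μs; sum = 7.31739 μs.
End-to-end = 147.0 μs.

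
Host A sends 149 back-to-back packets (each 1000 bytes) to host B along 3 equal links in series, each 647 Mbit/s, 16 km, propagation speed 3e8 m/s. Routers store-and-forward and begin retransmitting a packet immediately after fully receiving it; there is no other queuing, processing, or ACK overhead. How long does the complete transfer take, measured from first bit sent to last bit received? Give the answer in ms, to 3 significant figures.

Per-hop transmission t_tx = L/R = 8000/647000000 = 0.0123648 ms.
Per-hop propagation t_prop = 16000/300000000 = 0.0533333 ms.
Pipeline fill: first packet needs 3·t_tx to clear all hops; remaining 148 packets each add one t_tx.
Total = (3+149-1)·t_tx + 3·t_prop = 151·0.0123648 + 3·0.0533333 = 2.03 ms.

2.03 ms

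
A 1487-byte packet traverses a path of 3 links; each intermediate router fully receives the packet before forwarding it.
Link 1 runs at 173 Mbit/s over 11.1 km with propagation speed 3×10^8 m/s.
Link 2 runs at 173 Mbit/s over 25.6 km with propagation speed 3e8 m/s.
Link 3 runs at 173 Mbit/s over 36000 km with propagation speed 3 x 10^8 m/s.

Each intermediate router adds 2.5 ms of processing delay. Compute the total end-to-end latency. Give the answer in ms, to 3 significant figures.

L = 1487 × 8 = 11896 bits.
Transmission delay per hop = L/R = 11896/173000000 = 0.068763 ms; 3 hops → 0.206289 ms.
Propagation delays (d/s per hop): 0.037, 0.0853333, 120 ms; sum = 120.122 ms.
Processing at 2 router(s): 2 × 2.5 ms = 5 ms.
End-to-end = 125 ms.

125 ms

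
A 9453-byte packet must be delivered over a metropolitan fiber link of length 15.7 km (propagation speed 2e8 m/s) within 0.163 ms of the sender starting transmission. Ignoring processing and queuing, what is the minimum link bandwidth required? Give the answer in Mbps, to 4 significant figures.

895.0 Mbps

L = 75624 bits.
Propagation delay = 15700 / 200000000 = 0.0785 ms.
Transmission budget = 0.163 − 0.0785 = 0.0845 ms.
R ≥ L / t_tx = 75624 bits / 8.45e-05 s = 895.0 Mbps.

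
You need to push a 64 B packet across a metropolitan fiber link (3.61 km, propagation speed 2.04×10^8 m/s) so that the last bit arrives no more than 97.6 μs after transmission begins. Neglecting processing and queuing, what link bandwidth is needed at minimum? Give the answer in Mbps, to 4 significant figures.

L = 512 bits.
Propagation delay = 3610 / 204000000 = 17.6961 μs.
Transmission budget = 97.6 − 17.6961 = 79.9039 μs.
R ≥ L / t_tx = 512 bits / 7.99039e-05 s = 6.408 Mbps.

6.408 Mbps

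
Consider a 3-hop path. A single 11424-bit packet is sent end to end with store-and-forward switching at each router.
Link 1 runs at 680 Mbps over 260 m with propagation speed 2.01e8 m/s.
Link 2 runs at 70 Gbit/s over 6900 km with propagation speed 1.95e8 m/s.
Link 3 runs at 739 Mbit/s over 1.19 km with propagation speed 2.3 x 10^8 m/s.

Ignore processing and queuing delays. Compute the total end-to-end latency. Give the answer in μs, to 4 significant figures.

Transmission delays (L/R per hop): 16.8, 0.1632, 15.4587 μs; sum = 32.4219 μs.
Propagation delays (d/s per hop): 1.29353, 35384.6, 5.17391 μs; sum = 35391.1 μs.
End-to-end = 35420 μs.

35420 μs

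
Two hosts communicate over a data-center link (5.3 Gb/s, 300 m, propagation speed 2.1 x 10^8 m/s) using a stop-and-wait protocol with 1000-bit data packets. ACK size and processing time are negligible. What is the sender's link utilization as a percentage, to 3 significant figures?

6.19 %

t_tx = L/R = 1000/5300000000 = 1.88679e-07 s.
t_prop = 300/210000000 = 1.42857e-06 s; RTT = 2.85714e-06 s.
Cycle = t_tx + RTT = 3.04582e-06 s.
Utilization = t_tx / cycle = 1.88679e-07/3.04582e-06 = 6.19 %.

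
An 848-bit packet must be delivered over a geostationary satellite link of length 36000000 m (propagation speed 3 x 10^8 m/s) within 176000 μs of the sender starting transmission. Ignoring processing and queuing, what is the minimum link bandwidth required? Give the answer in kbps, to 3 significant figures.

Propagation delay = 36000000 / 300000000 = 120000 μs.
Transmission budget = 176000 − 120000 = 56000 μs.
R ≥ L / t_tx = 848 bits / 0.056 s = 15.1 kbps.

15.1 kbps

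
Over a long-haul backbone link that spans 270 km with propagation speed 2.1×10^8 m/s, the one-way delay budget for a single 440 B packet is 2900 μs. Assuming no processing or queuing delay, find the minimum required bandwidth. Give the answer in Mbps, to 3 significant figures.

2.18 Mbps

L = 3520 bits.
Propagation delay = 270000 / 210000000 = 1285.71 μs.
Transmission budget = 2900 − 1285.71 = 1614.29 μs.
R ≥ L / t_tx = 3520 bits / 0.00161429 s = 2.18 Mbps.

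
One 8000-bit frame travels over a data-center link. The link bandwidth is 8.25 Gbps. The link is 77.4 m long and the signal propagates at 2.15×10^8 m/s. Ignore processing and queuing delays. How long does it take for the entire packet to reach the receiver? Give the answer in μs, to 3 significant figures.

1.33 μs

Transmission delay = L/R = 8000 / 8250000000 = 0.969697 μs.
Propagation delay = d/s = 77.4 m / 215000000 m/s = 0.36 μs.
Total = 1.33 μs.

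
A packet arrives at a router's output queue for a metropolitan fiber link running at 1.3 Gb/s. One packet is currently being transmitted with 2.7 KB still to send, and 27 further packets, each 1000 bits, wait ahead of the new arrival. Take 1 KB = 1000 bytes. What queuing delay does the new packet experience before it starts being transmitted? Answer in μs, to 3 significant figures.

Each queued packet: L/R = 1000/1300000000 = 0.769231 μs.
27 queued → 20.7692 μs.
Plus remaining 21600 bits of current packet: 16.6154 μs.
Queuing delay = 37.4 μs.

37.4 μs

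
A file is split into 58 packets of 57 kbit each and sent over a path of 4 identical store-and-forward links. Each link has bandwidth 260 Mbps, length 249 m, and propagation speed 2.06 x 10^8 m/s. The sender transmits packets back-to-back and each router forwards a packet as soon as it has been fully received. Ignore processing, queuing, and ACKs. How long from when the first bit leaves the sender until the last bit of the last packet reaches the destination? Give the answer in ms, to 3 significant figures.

Per-hop transmission t_tx = L/R = 57000/260000000 = 0.219231 ms.
Per-hop propagation t_prop = 249/206000000 = 0.00120874 ms.
Pipeline fill: first packet needs 4·t_tx to clear all hops; remaining 57 packets each add one t_tx.
Total = (4+58-1)·t_tx + 4·t_prop = 61·0.219231 + 4·0.00120874 = 13.4 ms.

13.4 ms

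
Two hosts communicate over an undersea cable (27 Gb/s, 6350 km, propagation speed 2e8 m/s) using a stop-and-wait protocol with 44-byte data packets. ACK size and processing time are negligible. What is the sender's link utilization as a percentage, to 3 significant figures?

0.0000205 %

t_tx = L/R = 352/27000000000 = 1.3037e-08 s.
t_prop = 6350000/200000000 = 0.03175 s; RTT = 0.0635 s.
Cycle = t_tx + RTT = 0.0635 s.
Utilization = t_tx / cycle = 1.3037e-08/0.0635 = 0.0000205 %.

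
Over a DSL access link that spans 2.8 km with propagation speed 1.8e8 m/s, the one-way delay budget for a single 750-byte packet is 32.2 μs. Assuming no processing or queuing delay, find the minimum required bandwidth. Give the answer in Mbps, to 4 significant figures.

360.5 Mbps

L = 6000 bits.
Propagation delay = 2800 / 180000000 = 15.5556 μs.
Transmission budget = 32.2 − 15.5556 = 16.6444 μs.
R ≥ L / t_tx = 6000 bits / 1.66444e-05 s = 360.5 Mbps.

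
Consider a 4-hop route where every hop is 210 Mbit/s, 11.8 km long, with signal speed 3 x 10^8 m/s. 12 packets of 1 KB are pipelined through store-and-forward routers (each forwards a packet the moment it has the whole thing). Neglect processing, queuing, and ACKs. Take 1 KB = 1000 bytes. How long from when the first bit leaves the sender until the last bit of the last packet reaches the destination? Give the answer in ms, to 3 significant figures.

Per-hop transmission t_tx = L/R = 8000/210000000 = 0.0380952 ms.
Per-hop propagation t_prop = 11800/300000000 = 0.0393333 ms.
Pipeline fill: first packet needs 4·t_tx to clear all hops; remaining 11 packets each add one t_tx.
Total = (4+12-1)·t_tx + 4·t_prop = 15·0.0380952 + 4·0.0393333 = 0.729 ms.

0.729 ms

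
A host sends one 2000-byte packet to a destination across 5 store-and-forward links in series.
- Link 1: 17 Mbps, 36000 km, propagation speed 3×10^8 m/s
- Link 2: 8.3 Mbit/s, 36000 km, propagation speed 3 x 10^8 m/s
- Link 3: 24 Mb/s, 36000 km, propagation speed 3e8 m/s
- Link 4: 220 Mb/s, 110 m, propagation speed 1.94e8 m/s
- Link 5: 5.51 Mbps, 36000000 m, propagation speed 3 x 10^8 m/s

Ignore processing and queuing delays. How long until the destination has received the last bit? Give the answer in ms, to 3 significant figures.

487 ms

L = 2000 × 8 = 16000 bits.
Transmission delays (L/R per hop): 0.941176, 1.92771, 0.666667, 0.0727273, 2.90381 ms; sum = 6.51209 ms.
Propagation delays (d/s per hop): 120, 120, 120, 0.00056701, 120 ms; sum = 480.001 ms.
End-to-end = 487 ms.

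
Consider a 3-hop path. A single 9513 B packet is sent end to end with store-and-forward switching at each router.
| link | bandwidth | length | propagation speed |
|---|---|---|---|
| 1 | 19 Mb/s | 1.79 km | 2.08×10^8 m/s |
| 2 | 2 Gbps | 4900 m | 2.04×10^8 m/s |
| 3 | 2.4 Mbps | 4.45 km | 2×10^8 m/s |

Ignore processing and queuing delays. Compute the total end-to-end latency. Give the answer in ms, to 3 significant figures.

L = 9513 × 8 = 76104 bits.
Transmission delays (L/R per hop): 4.00547, 0.038052, 31.71 ms; sum = 35.7535 ms.
Propagation delays (d/s per hop): 0.00860577, 0.0240196, 0.02225 ms; sum = 0.0548754 ms.
End-to-end = 35.8 ms.

35.8 ms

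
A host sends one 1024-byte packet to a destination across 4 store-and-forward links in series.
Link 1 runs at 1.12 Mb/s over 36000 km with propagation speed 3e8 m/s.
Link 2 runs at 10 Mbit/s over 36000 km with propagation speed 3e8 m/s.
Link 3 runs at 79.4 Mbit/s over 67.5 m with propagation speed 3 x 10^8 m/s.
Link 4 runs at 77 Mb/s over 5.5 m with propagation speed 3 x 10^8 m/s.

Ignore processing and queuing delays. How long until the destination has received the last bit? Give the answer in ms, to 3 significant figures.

248 ms

L = 1024 × 8 = 8192 bits.
Transmission delays (L/R per hop): 7.31429, 0.8192, 0.103174, 0.10639 ms; sum = 8.34305 ms.
Propagation delays (d/s per hop): 120, 120, 0.000225, 1.83333e-05 ms; sum = 240 ms.
End-to-end = 248 ms.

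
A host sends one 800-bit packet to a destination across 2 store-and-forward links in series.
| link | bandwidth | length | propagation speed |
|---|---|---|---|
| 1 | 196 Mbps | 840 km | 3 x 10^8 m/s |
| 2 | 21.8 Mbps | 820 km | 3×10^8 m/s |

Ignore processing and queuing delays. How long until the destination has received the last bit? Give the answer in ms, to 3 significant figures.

5.57 ms

Transmission delays (L/R per hop): 0.00408163, 0.0366972 ms; sum = 0.0407789 ms.
Propagation delays (d/s per hop): 2.8, 2.73333 ms; sum = 5.53333 ms.
End-to-end = 5.57 ms.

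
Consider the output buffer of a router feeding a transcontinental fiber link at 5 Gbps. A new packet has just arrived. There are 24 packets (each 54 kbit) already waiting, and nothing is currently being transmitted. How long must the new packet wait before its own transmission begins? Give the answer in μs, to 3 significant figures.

259 μs

Each queued packet: L/R = 54000/5000000000 = 10.8 μs.
24 queued → 259.2 μs.
Queuing delay = 259 μs.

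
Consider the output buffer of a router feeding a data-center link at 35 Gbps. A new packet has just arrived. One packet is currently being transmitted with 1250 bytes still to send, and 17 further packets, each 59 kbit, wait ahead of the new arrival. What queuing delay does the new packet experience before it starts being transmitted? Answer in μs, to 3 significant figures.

Each queued packet: L/R = 59000/35000000000 = 1.68571 μs.
17 queued → 28.6571 μs.
Plus remaining 10000 bits of current packet: 0.285714 μs.
Queuing delay = 28.9 μs.

28.9 μs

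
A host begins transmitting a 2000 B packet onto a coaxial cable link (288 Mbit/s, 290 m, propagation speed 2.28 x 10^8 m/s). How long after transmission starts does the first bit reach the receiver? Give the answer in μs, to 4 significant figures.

First bit experiences only propagation delay: d/s = 290/2.28e+08 = 1.272 μs.

1.272 μs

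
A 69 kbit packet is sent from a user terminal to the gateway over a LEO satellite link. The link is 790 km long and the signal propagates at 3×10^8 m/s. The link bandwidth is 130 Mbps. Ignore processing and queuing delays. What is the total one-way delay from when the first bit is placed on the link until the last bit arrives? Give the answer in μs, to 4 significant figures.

3164 μs

L = 69000 bits.
Transmission delay = L/R = 69000 / 130000000 = 530.769 μs.
Propagation delay = d/s = 790000 m / 300000000 m/s = 2633.33 μs.
Total = 3164 μs.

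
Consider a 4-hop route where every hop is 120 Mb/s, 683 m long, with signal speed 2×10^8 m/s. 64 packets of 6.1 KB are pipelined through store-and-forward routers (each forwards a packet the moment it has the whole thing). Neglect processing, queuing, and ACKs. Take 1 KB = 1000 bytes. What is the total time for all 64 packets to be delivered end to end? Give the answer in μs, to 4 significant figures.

27260 μs

Per-hop transmission t_tx = L/R = 48800/120000000 = 406.667 μs.
Per-hop propagation t_prop = 683/200000000 = 3.415 μs.
Pipeline fill: first packet needs 4·t_tx to clear all hops; remaining 63 packets each add one t_tx.
Total = (4+64-1)·t_tx + 4·t_prop = 67·406.667 + 4·3.415 = 27260 μs.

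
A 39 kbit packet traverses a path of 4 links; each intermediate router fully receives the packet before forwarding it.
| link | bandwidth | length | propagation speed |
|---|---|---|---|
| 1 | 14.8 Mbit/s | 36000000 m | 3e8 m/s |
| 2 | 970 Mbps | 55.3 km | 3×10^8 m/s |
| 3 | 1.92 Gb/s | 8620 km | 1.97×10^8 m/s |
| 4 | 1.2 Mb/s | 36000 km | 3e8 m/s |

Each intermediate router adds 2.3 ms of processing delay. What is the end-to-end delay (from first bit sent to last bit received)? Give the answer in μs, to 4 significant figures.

326000 μs

L = 39000 bits.
Transmission delays (L/R per hop): 2635.14, 40.2062, 20.3125, 32500 μs; sum = 35195.7 μs.
Propagation delays (d/s per hop): 120000, 184.333, 43756.3, 120000 μs; sum = 283941 μs.
Processing at 3 router(s): 3 × 2.3 ms = 6900 μs.
End-to-end = 326000 μs.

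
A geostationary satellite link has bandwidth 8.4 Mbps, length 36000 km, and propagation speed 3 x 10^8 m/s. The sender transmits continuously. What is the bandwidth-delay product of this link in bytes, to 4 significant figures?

Propagation delay = 36000000 / 300000000 = 0.12 s.
BDP = R × t_prop = 8400000 × 0.12 = 1008000 bits.
In bytes: 1008000/8 = 126000 bytes.

126000 bytes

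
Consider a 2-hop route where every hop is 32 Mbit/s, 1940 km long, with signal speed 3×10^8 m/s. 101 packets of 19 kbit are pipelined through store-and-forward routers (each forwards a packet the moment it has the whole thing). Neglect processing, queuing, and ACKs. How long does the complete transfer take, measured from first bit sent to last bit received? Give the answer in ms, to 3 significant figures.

Per-hop transmission t_tx = L/R = 19000/32000000 = 0.59375 ms.
Per-hop propagation t_prop = 1940000/300000000 = 6.46667 ms.
Pipeline fill: first packet needs 2·t_tx to clear all hops; remaining 100 packets each add one t_tx.
Total = (2+101-1)·t_tx + 2·t_prop = 102·0.59375 + 2·6.46667 = 73.5 ms.

73.5 ms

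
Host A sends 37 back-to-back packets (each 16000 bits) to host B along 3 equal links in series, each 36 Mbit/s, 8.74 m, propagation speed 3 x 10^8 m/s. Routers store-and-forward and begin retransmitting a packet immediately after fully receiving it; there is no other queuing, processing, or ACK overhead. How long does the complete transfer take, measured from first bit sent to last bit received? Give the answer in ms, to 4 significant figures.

17.33 ms

Per-hop transmission t_tx = L/R = 16000/36000000 = 0.444444 ms.
Per-hop propagation t_prop = 8.74/300000000 = 2.91333e-05 ms.
Pipeline fill: first packet needs 3·t_tx to clear all hops; remaining 36 packets each add one t_tx.
Total = (3+37-1)·t_tx + 3·t_prop = 39·0.444444 + 3·2.91333e-05 = 17.33 ms.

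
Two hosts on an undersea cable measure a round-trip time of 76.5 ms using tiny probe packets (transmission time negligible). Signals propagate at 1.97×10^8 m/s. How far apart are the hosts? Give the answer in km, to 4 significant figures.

7535 km

One-way propagation = RTT/2 = 38.25 ms.
d = s × t = 197000000 × 0.03825 = 7535 km.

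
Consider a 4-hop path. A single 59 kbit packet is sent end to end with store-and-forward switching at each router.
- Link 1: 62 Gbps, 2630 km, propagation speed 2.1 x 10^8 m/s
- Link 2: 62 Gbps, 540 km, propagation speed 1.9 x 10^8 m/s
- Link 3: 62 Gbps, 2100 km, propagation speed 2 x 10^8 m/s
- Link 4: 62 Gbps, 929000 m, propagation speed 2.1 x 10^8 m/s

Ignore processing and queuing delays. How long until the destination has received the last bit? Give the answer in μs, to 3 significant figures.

30300 μs

L = 59000 bits.
Transmission delay per hop = L/R = 59000/62000000000 = 0.951613 μs; 4 hops → 3.80645 μs.
Propagation delays (d/s per hop): 12523.8, 2842.11, 10500, 4423.81 μs; sum = 30289.7 μs.
End-to-end = 30300 μs.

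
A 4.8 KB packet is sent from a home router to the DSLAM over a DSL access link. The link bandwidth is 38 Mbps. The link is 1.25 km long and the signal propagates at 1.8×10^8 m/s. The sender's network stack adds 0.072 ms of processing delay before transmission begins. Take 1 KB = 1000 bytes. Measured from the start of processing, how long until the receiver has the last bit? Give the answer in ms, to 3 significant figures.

L = 38400 bits.
Transmission delay = L/R = 38400 / 38000000 = 1.01053 ms.
Propagation delay = d/s = 1250 m / 180000000 m/s = 0.00694444 ms.
Plus processing delay 0.072 ms = 0.072 ms.
Total = 1.09 ms.

1.09 ms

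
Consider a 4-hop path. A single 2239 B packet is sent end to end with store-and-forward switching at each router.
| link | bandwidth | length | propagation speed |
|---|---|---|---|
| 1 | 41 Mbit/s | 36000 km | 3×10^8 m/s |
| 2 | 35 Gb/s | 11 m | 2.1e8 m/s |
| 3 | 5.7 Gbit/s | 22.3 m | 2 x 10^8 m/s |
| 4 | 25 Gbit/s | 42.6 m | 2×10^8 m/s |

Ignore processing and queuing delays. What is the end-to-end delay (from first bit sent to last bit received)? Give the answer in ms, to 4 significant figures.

L = 2239 × 8 = 17912 bits.
Transmission delays (L/R per hop): 0.436878, 0.000511771, 0.00314246, 0.00071648 ms; sum = 0.441249 ms.
Propagation delays (d/s per hop): 120, 5.2381e-05, 0.0001115, 0.000213 ms; sum = 120 ms.
End-to-end = 120.4 ms.

120.4 ms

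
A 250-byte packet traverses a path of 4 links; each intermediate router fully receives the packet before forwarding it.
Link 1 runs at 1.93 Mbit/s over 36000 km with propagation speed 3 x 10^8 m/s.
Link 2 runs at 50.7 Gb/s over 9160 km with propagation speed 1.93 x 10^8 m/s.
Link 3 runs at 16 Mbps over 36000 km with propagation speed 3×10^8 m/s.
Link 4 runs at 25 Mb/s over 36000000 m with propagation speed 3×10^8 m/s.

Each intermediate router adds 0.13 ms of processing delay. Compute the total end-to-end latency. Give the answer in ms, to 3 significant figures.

L = 250 × 8 = 2000 bits.
Transmission delays (L/R per hop): 1.03627, 3.94477e-05, 0.125, 0.08 ms; sum = 1.24131 ms.
Propagation delays (d/s per hop): 120, 47.4611, 120, 120 ms; sum = 407.461 ms.
Processing at 3 router(s): 3 × 0.13 ms = 0.39 ms.
End-to-end = 409 ms.

409 ms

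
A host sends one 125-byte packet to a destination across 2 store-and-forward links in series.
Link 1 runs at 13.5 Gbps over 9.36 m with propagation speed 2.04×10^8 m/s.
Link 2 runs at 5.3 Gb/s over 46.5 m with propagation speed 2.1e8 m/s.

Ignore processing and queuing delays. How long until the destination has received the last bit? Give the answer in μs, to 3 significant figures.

0.530 μs

L = 125 × 8 = 1000 bits.
Transmission delays (L/R per hop): 0.0740741, 0.188679 μs; sum = 0.262753 μs.
Propagation delays (d/s per hop): 0.0458824, 0.221429 μs; sum = 0.267311 μs.
End-to-end = 0.530 μs.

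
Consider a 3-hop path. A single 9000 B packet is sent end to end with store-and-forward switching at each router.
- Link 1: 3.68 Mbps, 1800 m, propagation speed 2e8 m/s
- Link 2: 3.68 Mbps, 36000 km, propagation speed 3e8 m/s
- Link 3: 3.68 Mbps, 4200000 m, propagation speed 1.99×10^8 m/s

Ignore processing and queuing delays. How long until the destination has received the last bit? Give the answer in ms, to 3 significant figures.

L = 9000 × 8 = 72000 bits.
Transmission delay per hop = L/R = 72000/3680000 = 19.5652 ms; 3 hops → 58.6957 ms.
Propagation delays (d/s per hop): 0.009, 120, 21.1055 ms; sum = 141.115 ms.
End-to-end = 200 ms.

200 ms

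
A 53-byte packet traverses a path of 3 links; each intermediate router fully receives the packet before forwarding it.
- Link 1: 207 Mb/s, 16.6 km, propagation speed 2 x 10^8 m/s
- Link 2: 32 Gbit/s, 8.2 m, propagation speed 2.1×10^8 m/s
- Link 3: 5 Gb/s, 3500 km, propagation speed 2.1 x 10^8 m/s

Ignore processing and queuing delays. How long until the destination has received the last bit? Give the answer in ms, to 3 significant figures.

L = 53 × 8 = 424 bits.
Transmission delays (L/R per hop): 0.00204831, 1.325e-05, 8.48e-05 ms; sum = 0.00214636 ms.
Propagation delays (d/s per hop): 0.083, 3.90476e-05, 16.6667 ms; sum = 16.7497 ms.
End-to-end = 16.8 ms.

16.8 ms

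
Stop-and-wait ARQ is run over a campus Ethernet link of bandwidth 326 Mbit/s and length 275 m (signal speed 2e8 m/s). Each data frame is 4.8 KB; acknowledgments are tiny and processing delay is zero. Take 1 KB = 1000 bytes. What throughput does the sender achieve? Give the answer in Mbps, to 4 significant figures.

t_tx = L/R = 38400/326000000 = 0.000117791 s.
t_prop = 275/200000000 = 1.375e-06 s; RTT = 2.75e-06 s.
Cycle = t_tx + RTT = 0.000120541 s.
Throughput = L / cycle = 38400 / 0.000120541 = 318.6 Mbps.

318.6 Mbps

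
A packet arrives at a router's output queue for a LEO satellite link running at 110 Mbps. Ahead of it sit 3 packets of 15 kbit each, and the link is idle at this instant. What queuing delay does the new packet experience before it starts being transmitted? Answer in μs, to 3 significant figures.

Each queued packet: L/R = 15000/110000000 = 136.364 μs.
3 queued → 409.091 μs.
Queuing delay = 409 μs.

409 μs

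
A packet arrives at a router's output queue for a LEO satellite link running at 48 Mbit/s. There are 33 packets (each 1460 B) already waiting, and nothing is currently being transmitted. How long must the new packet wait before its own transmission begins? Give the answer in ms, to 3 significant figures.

Each queued packet: L/R = 11680/48000000 = 0.243333 ms.
33 queued → 8.03 ms.
Queuing delay = 8.03 ms.

8.03 ms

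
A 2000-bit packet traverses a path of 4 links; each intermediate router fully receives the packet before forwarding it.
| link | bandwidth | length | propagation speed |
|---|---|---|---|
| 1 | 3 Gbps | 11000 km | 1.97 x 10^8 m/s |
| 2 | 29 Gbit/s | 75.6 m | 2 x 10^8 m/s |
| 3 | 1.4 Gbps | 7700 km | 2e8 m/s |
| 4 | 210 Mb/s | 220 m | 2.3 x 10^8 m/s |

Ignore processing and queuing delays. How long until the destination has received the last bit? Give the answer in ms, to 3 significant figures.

Transmission delays (L/R per hop): 0.000666667, 6.89655e-05, 0.00142857, 0.00952381 ms; sum = 0.011688 ms.
Propagation delays (d/s per hop): 55.8376, 0.000378, 38.5, 0.000956522 ms; sum = 94.3389 ms.
End-to-end = 94.4 ms.

94.4 ms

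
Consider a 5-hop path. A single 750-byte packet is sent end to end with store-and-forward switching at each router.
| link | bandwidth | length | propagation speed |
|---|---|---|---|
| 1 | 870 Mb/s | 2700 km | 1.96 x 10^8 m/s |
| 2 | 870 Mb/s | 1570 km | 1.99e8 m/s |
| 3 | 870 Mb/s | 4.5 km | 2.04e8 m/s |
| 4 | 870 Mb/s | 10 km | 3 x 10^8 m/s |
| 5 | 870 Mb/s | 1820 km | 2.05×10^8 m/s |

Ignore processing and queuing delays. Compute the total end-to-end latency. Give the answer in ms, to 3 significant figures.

L = 750 × 8 = 6000 bits.
Transmission delay per hop = L/R = 6000/870000000 = 0.00689655 ms; 5 hops → 0.0344828 ms.
Propagation delays (d/s per hop): 13.7755, 7.88945, 0.0220588, 0.0333333, 8.87805 ms; sum = 30.5984 ms.
End-to-end = 30.6 ms.

30.6 ms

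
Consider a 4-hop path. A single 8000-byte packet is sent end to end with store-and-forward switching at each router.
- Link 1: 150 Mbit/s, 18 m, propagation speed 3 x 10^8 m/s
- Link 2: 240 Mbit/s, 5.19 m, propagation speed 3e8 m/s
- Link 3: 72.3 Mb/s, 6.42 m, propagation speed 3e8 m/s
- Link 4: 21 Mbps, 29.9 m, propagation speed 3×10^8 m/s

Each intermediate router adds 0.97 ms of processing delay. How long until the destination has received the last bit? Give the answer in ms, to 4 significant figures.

L = 8000 × 8 = 64000 bits.
Transmission delays (L/R per hop): 0.426667, 0.266667, 0.885201, 3.04762 ms; sum = 4.62615 ms.
Propagation delays (d/s per hop): 6e-05, 1.73e-05, 2.14e-05, 9.96667e-05 ms; sum = 0.000198367 ms.
Processing at 3 router(s): 3 × 0.97 ms = 2.91 ms.
End-to-end = 7.536 ms.

7.536 ms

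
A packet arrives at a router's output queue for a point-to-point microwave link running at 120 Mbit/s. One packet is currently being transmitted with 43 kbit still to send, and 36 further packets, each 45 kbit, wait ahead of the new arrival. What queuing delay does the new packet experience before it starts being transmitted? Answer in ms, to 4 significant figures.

13.86 ms

Each queued packet: L/R = 45000/120000000 = 0.375 ms.
36 queued → 13.5 ms.
Plus remaining 43000 bits of current packet: 0.358333 ms.
Queuing delay = 13.86 ms.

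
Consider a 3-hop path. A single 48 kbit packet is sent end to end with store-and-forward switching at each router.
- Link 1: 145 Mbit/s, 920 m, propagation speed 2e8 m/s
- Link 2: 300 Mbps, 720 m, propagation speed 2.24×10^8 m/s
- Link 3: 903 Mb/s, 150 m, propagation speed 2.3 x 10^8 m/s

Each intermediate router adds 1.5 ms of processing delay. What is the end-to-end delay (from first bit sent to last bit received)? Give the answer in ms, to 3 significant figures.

3.55 ms

L = 48000 bits.
Transmission delays (L/R per hop): 0.331034, 0.16, 0.0531561 ms; sum = 0.544191 ms.
Propagation delays (d/s per hop): 0.0046, 0.00321429, 0.000652174 ms; sum = 0.00846646 ms.
Processing at 2 router(s): 2 × 1.5 ms = 3 ms.
End-to-end = 3.55 ms.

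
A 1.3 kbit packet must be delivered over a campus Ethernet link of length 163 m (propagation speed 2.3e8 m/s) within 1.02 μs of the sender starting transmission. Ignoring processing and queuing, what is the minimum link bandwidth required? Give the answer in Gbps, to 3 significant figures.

4.18 Gbps

Propagation delay = 163 / 2.3e+08 = 0.708696 μs.
Transmission budget = 1.02 − 0.708696 = 0.311304 μs.
R ≥ L / t_tx = 1300 bits / 3.11304e-07 s = 4.18 Gbps.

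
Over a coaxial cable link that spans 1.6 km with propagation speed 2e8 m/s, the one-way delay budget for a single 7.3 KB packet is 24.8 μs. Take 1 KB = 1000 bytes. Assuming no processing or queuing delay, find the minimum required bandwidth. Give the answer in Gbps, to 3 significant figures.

3.48 Gbps

L = 58400 bits.
Propagation delay = 1600 / 200000000 = 8 μs.
Transmission budget = 24.8 − 8 = 16.8 μs.
R ≥ L / t_tx = 58400 bits / 1.68e-05 s = 3.48 Gbps.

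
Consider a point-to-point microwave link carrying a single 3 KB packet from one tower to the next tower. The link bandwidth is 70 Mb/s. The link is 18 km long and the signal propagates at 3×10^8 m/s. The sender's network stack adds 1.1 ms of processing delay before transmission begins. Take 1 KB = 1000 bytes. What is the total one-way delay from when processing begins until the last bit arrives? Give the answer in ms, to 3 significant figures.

1.50 ms

L = 24000 bits.
Transmission delay = L/R = 24000 / 70000000 = 0.342857 ms.
Propagation delay = d/s = 18000 m / 300000000 m/s = 0.06 ms.
Plus processing delay 1.1 ms = 1.1 ms.
Total = 1.50 ms.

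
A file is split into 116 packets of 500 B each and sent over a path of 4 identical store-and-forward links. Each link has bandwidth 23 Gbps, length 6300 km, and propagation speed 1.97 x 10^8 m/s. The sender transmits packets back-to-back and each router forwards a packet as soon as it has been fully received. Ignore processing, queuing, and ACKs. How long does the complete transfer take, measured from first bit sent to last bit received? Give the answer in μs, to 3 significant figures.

128000 μs

Per-hop transmission t_tx = L/R = 4000/23000000000 = 0.173913 μs.
Per-hop propagation t_prop = 6300000/197000000 = 31979.7 μs.
Pipeline fill: first packet needs 4·t_tx to clear all hops; remaining 115 packets each add one t_tx.
Total = (4+116-1)·t_tx + 4·t_prop = 119·0.173913 + 4·31979.7 = 128000 μs.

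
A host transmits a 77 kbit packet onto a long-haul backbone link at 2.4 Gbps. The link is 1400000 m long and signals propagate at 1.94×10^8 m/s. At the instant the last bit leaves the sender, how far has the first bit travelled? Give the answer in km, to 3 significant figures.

6.22 km

t_tx = L/R = 77000/2400000000 = 3.20833e-05 s.
Distance = s × t_tx = 194000000 × 3.20833e-05 = 6.22 km.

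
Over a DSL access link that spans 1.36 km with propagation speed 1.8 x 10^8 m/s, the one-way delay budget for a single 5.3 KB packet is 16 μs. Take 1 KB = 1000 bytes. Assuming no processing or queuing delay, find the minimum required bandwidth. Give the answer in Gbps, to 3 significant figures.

L = 42400 bits.
Propagation delay = 1360 / 180000000 = 7.55556 μs.
Transmission budget = 16 − 7.55556 = 8.44444 μs.
R ≥ L / t_tx = 42400 bits / 8.44444e-06 s = 5.02 Gbps.

5.02 Gbps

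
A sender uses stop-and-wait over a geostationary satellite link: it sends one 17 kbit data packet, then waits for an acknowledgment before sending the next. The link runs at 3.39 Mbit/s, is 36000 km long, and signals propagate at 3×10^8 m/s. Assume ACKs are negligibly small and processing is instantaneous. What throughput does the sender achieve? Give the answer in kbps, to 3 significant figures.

t_tx = L/R = 17000/3390000 = 0.00501475 s.
t_prop = 36000000/300000000 = 0.12 s; RTT = 0.24 s.
Cycle = t_tx + RTT = 0.245015 s.
Throughput = L / cycle = 17000 / 0.245015 = 69.4 kbps.

69.4 kbps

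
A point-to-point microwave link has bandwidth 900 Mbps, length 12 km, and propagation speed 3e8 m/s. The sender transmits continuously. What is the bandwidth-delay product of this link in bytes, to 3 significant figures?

4500 bytes

Propagation delay = 12000 / 300000000 = 4e-05 s.
BDP = R × t_prop = 900000000 × 4e-05 = 36000 bits.
In bytes: 36000/8 = 4500 bytes.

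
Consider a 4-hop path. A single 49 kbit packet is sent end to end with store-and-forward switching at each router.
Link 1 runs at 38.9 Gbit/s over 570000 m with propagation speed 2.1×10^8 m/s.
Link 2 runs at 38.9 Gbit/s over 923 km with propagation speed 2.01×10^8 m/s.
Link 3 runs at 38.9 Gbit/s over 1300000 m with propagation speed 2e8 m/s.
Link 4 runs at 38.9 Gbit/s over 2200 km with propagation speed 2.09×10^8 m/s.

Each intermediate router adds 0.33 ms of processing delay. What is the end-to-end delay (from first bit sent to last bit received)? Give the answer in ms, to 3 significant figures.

L = 49000 bits.
Transmission delay per hop = L/R = 49000/38900000000 = 0.00125964 ms; 4 hops → 0.00503856 ms.
Propagation delays (d/s per hop): 2.71429, 4.59204, 6.5, 10.5263 ms; sum = 24.3326 ms.
Processing at 3 router(s): 3 × 0.33 ms = 0.99 ms.
End-to-end = 25.3 ms.

25.3 ms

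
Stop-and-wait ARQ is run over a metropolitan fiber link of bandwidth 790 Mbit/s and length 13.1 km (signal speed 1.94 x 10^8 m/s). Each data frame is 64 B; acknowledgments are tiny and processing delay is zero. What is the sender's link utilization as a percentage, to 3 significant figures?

0.478 %

t_tx = L/R = 512/790000000 = 6.48101e-07 s.
t_prop = 13100/194000000 = 6.75258e-05 s; RTT = 0.000135052 s.
Cycle = t_tx + RTT = 0.0001357 s.
Utilization = t_tx / cycle = 6.48101e-07/0.0001357 = 0.478 %.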